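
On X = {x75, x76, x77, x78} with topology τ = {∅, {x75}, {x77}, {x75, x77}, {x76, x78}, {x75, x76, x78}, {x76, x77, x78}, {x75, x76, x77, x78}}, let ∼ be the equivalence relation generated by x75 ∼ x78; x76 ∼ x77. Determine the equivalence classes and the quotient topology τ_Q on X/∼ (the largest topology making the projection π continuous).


X/∼ = {[x75=x78], [x76=x77]}; |τ_Q| = 2.

Equivalence classes: [x75=x78], [x76=x77].
Quotient map π: X → X/∼ sends x75 ↦ [x75=x78], x76 ↦ [x76=x77], x77 ↦ [x76=x77], x78 ↦ [x75=x78].
For each subset V ⊆ X/∼, compute π^{-1}(V) ⊆ X and check whether π^{-1}(V) ∈ τ. V is open in τ_Q iff π^{-1}(V) ∈ τ.
  V = {}: π^{-1}(V) = ∅ ∈ τ ✓.
  V = {[x75=x78]}: π^{-1}(V) = {x75, x78} ∉ τ ✗.
  V = {[x76=x77]}: π^{-1}(V) = {x76, x77} ∉ τ ✗.
  V = {[x75=x78], [x76=x77]}: π^{-1}(V) = {x75, x76, x77, x78} ∈ τ ✓.
Open sets in the quotient: τ_Q = {{}, {[x75=x78], [x76=x77]}} (2 elements).


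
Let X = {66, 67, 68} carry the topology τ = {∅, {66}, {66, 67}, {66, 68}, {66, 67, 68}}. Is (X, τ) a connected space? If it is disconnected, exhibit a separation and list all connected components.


(X, τ) is connected.

Find clopen sets (U ∈ τ with X ∖ U ∈ τ):
  U = ∅, X ∖ U = {66, 67, 68} — both open, so U is clopen.
  U = {66, 67, 68}, X ∖ U = ∅ — both open, so U is clopen.
Only trivial clopens (∅ and X) exist, so (X, τ) is connected.
Compute connected components by grouping points that agree on all clopens:
  component: {66, 67, 68}


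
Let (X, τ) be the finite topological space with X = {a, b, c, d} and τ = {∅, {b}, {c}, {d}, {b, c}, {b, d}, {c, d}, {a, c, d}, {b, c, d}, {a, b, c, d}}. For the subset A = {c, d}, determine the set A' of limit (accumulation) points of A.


A' = {a}

For each x ∈ X, list the open sets U ∈ τ with x ∈ U, then check whether U ∩ (A ∖ {x}) ≠ ∅ for every such U.
  x = a: opens ∋ x are {a, c, d}, {a, b, c, d}; each meets A ∖ {a}, so x IS a limit point.
  x = b: open {b} ∋ x has {b} ∩ (A ∖ {b}) = ∅, so x is NOT a limit point.
  x = c: open {c} ∋ x has {c} ∩ (A ∖ {c}) = ∅, so x is NOT a limit point.
  x = d: open {d} ∋ x has {d} ∩ (A ∖ {d}) = ∅, so x is NOT a limit point.
Collecting: A' = {a}.


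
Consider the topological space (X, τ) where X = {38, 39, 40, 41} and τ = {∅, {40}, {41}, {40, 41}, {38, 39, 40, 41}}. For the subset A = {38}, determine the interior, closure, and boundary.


int(A) = ∅, cl(A) = {38, 39}, ∂A = {38, 39}.

Closed sets in (X, τ) are complements of opens:
  closed(X, τ) = {∅, {38, 39}, {38, 39, 40}, {38, 39, 41}, {38, 39, 40, 41}}.
int(A) = ⋃ {U ∈ τ : U ⊆ A}. Opens contained in A: ∅.
Taking the union of these: int(A) = ∅.
cl(A) = ⋂ {C closed : A ⊆ C}. Closed sets containing A: {38, 39}, {38, 39, 40}, {38, 39, 41}, {38, 39, 40, 41}.
Intersecting these: cl(A) = {38, 39}.
∂A = cl(A) ∖ int(A) = {38, 39} ∖ ∅ = {38, 39}.


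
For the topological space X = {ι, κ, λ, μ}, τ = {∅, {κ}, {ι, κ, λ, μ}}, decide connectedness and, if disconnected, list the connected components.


(X, τ) is connected.

Find clopen sets (U ∈ τ with X ∖ U ∈ τ):
  U = ∅, X ∖ U = {ι, κ, λ, μ} — both open, so U is clopen.
  U = {ι, κ, λ, μ}, X ∖ U = ∅ — both open, so U is clopen.
Only trivial clopens (∅ and X) exist, so (X, τ) is connected.
Compute connected components by grouping points that agree on all clopens:
  component: {ι, κ, λ, μ}


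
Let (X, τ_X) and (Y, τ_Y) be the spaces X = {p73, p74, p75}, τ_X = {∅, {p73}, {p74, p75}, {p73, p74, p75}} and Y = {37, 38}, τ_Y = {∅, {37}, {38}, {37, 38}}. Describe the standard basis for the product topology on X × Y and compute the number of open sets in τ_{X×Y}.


Basis B = {∅ × ∅, {p73} × {37}, {p73} × {38}, {p73} × {37, 38}, {p74, p75} × {37}, {p74, p75} × {38}, {p73, p74, p75} × {37}, {p73, p74, p75} × {38}, {p74, p75} × {37, 38}, {p73, p74, p75} × {37, 38}}; |τ_{X×Y}| = 16.

Enumerate products U × V with U ∈ τ_X, V ∈ τ_Y (deduplicated):
  ∅ × ∅ = {} (∅)
  {p73} × {37} = {(p73,37)}
  {p73} × {38} = {(p73,38)}
  {p73} × {37, 38} = {(p73,37), (p73,38)}
  {p74, p75} × {37} = {(p74,37), (p75,37)}
  {p74, p75} × {38} = {(p74,38), (p75,38)}
  {p73, p74, p75} × {37} = {(p73,37), (p74,37), (p75,37)}
  {p73, p74, p75} × {38} = {(p73,38), (p74,38), (p75,38)}
  {p74, p75} × {37, 38} = {(p74,37), (p74,38), (p75,37), (p75,38)}
  {p73, p74, p75} × {37, 38} = {(p73,37), (p73,38), (p74,37), (p74,38), (p75,37), (p75,38)}
These 10 distinct sets form the basis B.
Close under arbitrary unions to get τ_{X×Y}; counting gives |τ_{X×Y}| = 16.


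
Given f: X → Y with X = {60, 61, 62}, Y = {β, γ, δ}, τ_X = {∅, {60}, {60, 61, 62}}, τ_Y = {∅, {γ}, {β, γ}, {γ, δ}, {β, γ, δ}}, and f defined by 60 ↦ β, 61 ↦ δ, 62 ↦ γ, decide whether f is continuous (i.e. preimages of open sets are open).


f is NOT continuous.

Compute f^{-1}(U) for each U ∈ τ_Y:
  U = ∅: f^{-1}(U) = ∅ ∈ τ_X ✓.
  U = {γ}: f^{-1}(U) = {62} ∉ τ_X ✗.
  U = {β, γ}: f^{-1}(U) = {60, 62} ∉ τ_X ✗.
  U = {γ, δ}: f^{-1}(U) = {61, 62} ∉ τ_X ✗.
  U = {β, γ, δ}: f^{-1}(U) = {60, 61, 62} ∈ τ_X ✓.
Found U = {γ} with f^{-1}(U) = {62} not in τ_X. Therefore f is NOT continuous.


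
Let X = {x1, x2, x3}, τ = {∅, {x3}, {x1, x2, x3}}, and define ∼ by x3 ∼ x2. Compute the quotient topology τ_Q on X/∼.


X/∼ = {[x1], [x2=x3]}; |τ_Q| = 2.

Equivalence classes: [x1], [x2=x3].
Quotient map π: X → X/∼ sends x1 ↦ [x1], x2 ↦ [x2=x3], x3 ↦ [x2=x3].
For each subset V ⊆ X/∼, compute π^{-1}(V) ⊆ X and check whether π^{-1}(V) ∈ τ. V is open in τ_Q iff π^{-1}(V) ∈ τ.
  V = {}: π^{-1}(V) = ∅ ∈ τ ✓.
  V = {[x1]}: π^{-1}(V) = {x1} ∉ τ ✗.
  V = {[x2=x3]}: π^{-1}(V) = {x2, x3} ∉ τ ✗.
  V = {[x1], [x2=x3]}: π^{-1}(V) = {x1, x2, x3} ∈ τ ✓.
Open sets in the quotient: τ_Q = {{}, {[x1], [x2=x3]}} (2 elements).


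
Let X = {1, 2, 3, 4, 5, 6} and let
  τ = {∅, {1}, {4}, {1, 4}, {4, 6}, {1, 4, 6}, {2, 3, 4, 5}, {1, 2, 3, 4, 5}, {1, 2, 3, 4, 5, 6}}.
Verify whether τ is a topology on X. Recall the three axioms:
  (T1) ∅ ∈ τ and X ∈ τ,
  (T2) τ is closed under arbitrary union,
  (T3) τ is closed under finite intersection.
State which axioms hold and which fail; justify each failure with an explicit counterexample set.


τ is NOT a topology on X.

Axiom (T1): ∅ ∈ τ? Yes; X ∈ τ? Yes.
Axiom (T2/T3): check pairwise unions and intersections of members of τ.
Counterexample for (T2): {4, 6} ∪ {2, 3, 4, 5} = {2, 3, 4, 5, 6} ∉ τ. Therefore τ is NOT a topology.


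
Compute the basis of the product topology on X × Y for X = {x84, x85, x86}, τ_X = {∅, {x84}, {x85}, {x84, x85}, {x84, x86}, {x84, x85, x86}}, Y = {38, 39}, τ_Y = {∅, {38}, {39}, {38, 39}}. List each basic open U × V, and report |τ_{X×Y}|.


Basis B = {∅ × ∅, {x84} × {38}, {x84} × {39}, {x85} × {38}, {x85} × {39}, {x84} × {38, 39}, {x84, x85} × {38}, {x84, x86} × {38}, {x84, x85} × {39}, {x84, x86} × {39}, {x85} × {38, 39}, {x84, x85, x86} × {38}, {x84, x85, x86} × {39}, {x84, x85} × {38, 39}, {x84, x86} × {38, 39}, {x84, x85, x86} × {38, 39}}; |τ_{X×Y}| = 36.

Enumerate products U × V with U ∈ τ_X, V ∈ τ_Y (deduplicated):
  ∅ × ∅ = {} (∅)
  {x84} × {38} = {(x84,38)}
  {x84} × {39} = {(x84,39)}
  {x85} × {38} = {(x85,38)}
  {x85} × {39} = {(x85,39)}
  {x84} × {38, 39} = {(x84,38), (x84,39)}
  {x84, x85} × {38} = {(x84,38), (x85,38)}
  {x84, x86} × {38} = {(x84,38), (x86,38)}
  {x84, x85} × {39} = {(x84,39), (x85,39)}
  {x84, x86} × {39} = {(x84,39), (x86,39)}
  {x85} × {38, 39} = {(x85,38), (x85,39)}
  {x84, x85, x86} × {38} = {(x84,38), (x85,38), (x86,38)}
  {x84, x85, x86} × {39} = {(x84,39), (x85,39), (x86,39)}
  {x84, x85} × {38, 39} = {(x84,38), (x84,39), (x85,38), (x85,39)}
  {x84, x86} × {38, 39} = {(x84,38), (x84,39), (x86,38), (x86,39)}
  {x84, x85, x86} × {38, 39} = {(x84,38), (x84,39), (x85,38), (x85,39), (x86,38), (x86,39)}
These 16 distinct sets form the basis B.
Close under arbitrary unions to get τ_{X×Y}; counting gives |τ_{X×Y}| = 36.


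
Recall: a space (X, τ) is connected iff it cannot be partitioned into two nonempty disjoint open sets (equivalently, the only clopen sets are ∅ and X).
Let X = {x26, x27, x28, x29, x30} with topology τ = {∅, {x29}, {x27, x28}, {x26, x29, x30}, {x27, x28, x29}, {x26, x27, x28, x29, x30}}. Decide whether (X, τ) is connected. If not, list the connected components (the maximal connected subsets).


(X, τ) is disconnected; components = [{x27, x28}, {x26, x29, x30}].

Find clopen sets (U ∈ τ with X ∖ U ∈ τ):
  U = ∅, X ∖ U = {x26, x27, x28, x29, x30} — both open, so U is clopen.
  U = {x27, x28}, X ∖ U = {x26, x29, x30} — both open, so U is clopen.
  U = {x26, x29, x30}, X ∖ U = {x27, x28} — both open, so U is clopen.
  U = {x26, x27, x28, x29, x30}, X ∖ U = ∅ — both open, so U is clopen.
Nontrivial clopen(s) exist: e.g. {x27, x28}. So (X, τ) is disconnected.
Compute connected components by grouping points that agree on all clopens:
  component: {x27, x28}
  component: {x26, x29, x30}


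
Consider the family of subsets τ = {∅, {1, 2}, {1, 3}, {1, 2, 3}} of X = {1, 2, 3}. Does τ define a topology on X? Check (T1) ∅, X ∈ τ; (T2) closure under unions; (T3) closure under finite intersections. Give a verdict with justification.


τ is NOT a topology on X.

Axiom (T1): ∅ ∈ τ? Yes; X ∈ τ? Yes.
Axiom (T2/T3): check pairwise unions and intersections of members of τ.
Counterexample for (T3): {1, 2} ∩ {1, 3} = {1} ∉ τ. Therefore τ is NOT a topology.


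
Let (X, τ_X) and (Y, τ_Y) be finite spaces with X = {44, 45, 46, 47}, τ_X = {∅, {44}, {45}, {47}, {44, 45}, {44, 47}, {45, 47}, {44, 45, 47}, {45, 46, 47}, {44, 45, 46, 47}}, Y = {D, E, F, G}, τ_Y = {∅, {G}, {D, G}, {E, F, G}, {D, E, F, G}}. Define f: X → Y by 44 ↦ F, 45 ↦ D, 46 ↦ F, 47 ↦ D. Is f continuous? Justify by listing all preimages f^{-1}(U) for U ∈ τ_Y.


f is NOT continuous.

Compute f^{-1}(U) for each U ∈ τ_Y:
  U = ∅: f^{-1}(U) = ∅ ∈ τ_X ✓.
  U = {G}: f^{-1}(U) = ∅ ∈ τ_X ✓.
  U = {D, G}: f^{-1}(U) = {45, 47} ∈ τ_X ✓.
  U = {E, F, G}: f^{-1}(U) = {44, 46} ∉ τ_X ✗.
  U = {D, E, F, G}: f^{-1}(U) = {44, 45, 46, 47} ∈ τ_X ✓.
Found U = {E, F, G} with f^{-1}(U) = {44, 46} not in τ_X. Therefore f is NOT continuous.


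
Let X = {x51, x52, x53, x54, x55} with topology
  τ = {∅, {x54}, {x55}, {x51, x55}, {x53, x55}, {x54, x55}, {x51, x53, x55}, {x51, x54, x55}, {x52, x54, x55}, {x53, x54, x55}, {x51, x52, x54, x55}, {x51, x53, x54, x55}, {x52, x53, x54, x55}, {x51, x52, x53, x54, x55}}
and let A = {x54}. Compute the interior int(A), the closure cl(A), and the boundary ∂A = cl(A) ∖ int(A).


int(A) = {x54}, cl(A) = {x52, x54}, ∂A = {x52}.

Closed sets in (X, τ) are complements of opens:
  closed(X, τ) = {∅, {x51}, {x52}, {x53}, {x51, x52}, {x51, x53}, {x52, x53}, {x52, x54}, {x51, x52, x53}, {x51, x52, x54}, {x52, x53, x54}, {x51, x52, x53, x54}, {x51, x52, x53, x55}, {x51, x52, x53, x54, x55}}.
int(A) = ⋃ {U ∈ τ : U ⊆ A}. Opens contained in A: ∅, {x54}.
Taking the union of these: int(A) = {x54}.
cl(A) = ⋂ {C closed : A ⊆ C}. Closed sets containing A: {x52, x54}, {x51, x52, x54}, {x52, x53, x54}, {x51, x52, x53, x54}, {x51, x52, x53, x54, x55}.
Intersecting these: cl(A) = {x52, x54}.
∂A = cl(A) ∖ int(A) = {x52, x54} ∖ {x54} = {x52}.


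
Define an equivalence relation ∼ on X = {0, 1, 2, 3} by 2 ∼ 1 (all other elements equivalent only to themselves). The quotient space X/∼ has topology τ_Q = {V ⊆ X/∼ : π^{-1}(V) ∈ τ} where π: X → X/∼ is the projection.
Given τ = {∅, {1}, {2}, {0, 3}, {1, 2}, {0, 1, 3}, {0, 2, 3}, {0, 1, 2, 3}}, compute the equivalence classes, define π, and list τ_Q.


X/∼ = {[0], [1=2], [3]}; |τ_Q| = 4.

Equivalence classes: [0], [1=2], [3].
Quotient map π: X → X/∼ sends 0 ↦ [0], 1 ↦ [1=2], 2 ↦ [1=2], 3 ↦ [3].
For each subset V ⊆ X/∼, compute π^{-1}(V) ⊆ X and check whether π^{-1}(V) ∈ τ. V is open in τ_Q iff π^{-1}(V) ∈ τ.
  V = {}: π^{-1}(V) = ∅ ∈ τ ✓.
  V = {[0]}: π^{-1}(V) = {0} ∉ τ ✗.
  V = {[1=2]}: π^{-1}(V) = {1, 2} ∈ τ ✓.
  V = {[0], [1=2]}: π^{-1}(V) = {0, 1, 2} ∉ τ ✗.
  V = {[3]}: π^{-1}(V) = {3} ∉ τ ✗.
  V = {[0], [3]}: π^{-1}(V) = {0, 3} ∈ τ ✓.
  V = {[1=2], [3]}: π^{-1}(V) = {1, 2, 3} ∉ τ ✗.
  V = {[0], [1=2], [3]}: π^{-1}(V) = {0, 1, 2, 3} ∈ τ ✓.
Open sets in the quotient: τ_Q = {{}, {[1=2]}, {[0], [3]}, {[0], [1=2], [3]}} (4 elements).


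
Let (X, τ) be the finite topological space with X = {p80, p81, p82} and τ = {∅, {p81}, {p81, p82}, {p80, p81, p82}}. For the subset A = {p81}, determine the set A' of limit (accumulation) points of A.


A' = {p80, p82}

For each x ∈ X, list the open sets U ∈ τ with x ∈ U, then check whether U ∩ (A ∖ {x}) ≠ ∅ for every such U.
  x = p80: opens ∋ x are {p80, p81, p82}; each meets A ∖ {p80}, so x IS a limit point.
  x = p81: open {p81} ∋ x has {p81} ∩ (A ∖ {p81}) = ∅, so x is NOT a limit point.
  x = p82: opens ∋ x are {p81, p82}, {p80, p81, p82}; each meets A ∖ {p82}, so x IS a limit point.
Collecting: A' = {p80, p82}.


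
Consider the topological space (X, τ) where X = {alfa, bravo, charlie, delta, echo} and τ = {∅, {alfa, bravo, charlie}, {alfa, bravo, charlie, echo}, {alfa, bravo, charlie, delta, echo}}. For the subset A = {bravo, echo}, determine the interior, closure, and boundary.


int(A) = ∅, cl(A) = {alfa, bravo, charlie, delta, echo}, ∂A = {alfa, bravo, charlie, delta, echo}.

Closed sets in (X, τ) are complements of opens:
  closed(X, τ) = {∅, {delta}, {delta, echo}, {alfa, bravo, charlie, delta, echo}}.
int(A) = ⋃ {U ∈ τ : U ⊆ A}. Opens contained in A: ∅.
Taking the union of these: int(A) = ∅.
cl(A) = ⋂ {C closed : A ⊆ C}. Closed sets containing A: {alfa, bravo, charlie, delta, echo}.
Intersecting these: cl(A) = {alfa, bravo, charlie, delta, echo}.
∂A = cl(A) ∖ int(A) = {alfa, bravo, charlie, delta, echo} ∖ ∅ = {alfa, bravo, charlie, delta, echo}.


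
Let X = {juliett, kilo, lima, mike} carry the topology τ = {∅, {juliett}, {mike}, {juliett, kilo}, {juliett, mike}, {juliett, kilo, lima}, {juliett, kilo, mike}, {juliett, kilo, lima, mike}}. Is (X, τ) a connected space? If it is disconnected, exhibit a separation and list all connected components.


(X, τ) is disconnected; components = [{mike}, {juliett, kilo, lima}].

Find clopen sets (U ∈ τ with X ∖ U ∈ τ):
  U = ∅, X ∖ U = {juliett, kilo, lima, mike} — both open, so U is clopen.
  U = {mike}, X ∖ U = {juliett, kilo, lima} — both open, so U is clopen.
  U = {juliett, kilo, lima}, X ∖ U = {mike} — both open, so U is clopen.
  U = {juliett, kilo, lima, mike}, X ∖ U = ∅ — both open, so U is clopen.
Nontrivial clopen(s) exist: e.g. {mike}. So (X, τ) is disconnected.
Compute connected components by grouping points that agree on all clopens:
  component: {mike}
  component: {juliett, kilo, lima}


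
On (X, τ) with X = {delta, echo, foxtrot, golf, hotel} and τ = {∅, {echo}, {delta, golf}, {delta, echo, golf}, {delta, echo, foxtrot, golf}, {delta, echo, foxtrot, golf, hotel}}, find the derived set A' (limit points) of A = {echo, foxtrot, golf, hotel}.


A' = {delta, foxtrot, hotel}

For each x ∈ X, list the open sets U ∈ τ with x ∈ U, then check whether U ∩ (A ∖ {x}) ≠ ∅ for every such U.
  x = delta: opens ∋ x are {delta, golf}, {delta, echo, golf}, {delta, echo, foxtrot, golf}, {delta, echo, foxtrot, golf, hotel}; each meets A ∖ {delta}, so x IS a limit point.
  x = echo: open {echo} ∋ x has {echo} ∩ (A ∖ {echo}) = ∅, so x is NOT a limit point.
  x = foxtrot: opens ∋ x are {delta, echo, foxtrot, golf}, {delta, echo, foxtrot, golf, hotel}; each meets A ∖ {foxtrot}, so x IS a limit point.
  x = golf: open {delta, golf} ∋ x has {delta, golf} ∩ (A ∖ {golf}) = ∅, so x is NOT a limit point.
  x = hotel: opens ∋ x are {delta, echo, foxtrot, golf, hotel}; each meets A ∖ {hotel}, so x IS a limit point.
Collecting: A' = {delta, foxtrot, hotel}.


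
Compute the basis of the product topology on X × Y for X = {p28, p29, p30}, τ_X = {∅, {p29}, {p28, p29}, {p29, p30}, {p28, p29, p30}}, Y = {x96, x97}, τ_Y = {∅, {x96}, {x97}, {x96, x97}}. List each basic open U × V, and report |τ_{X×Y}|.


Basis B = {∅ × ∅, {p29} × {x96}, {p29} × {x97}, {p28, p29} × {x96}, {p28, p29} × {x97}, {p29} × {x96, x97}, {p29, p30} × {x96}, {p29, p30} × {x97}, {p28, p29, p30} × {x96}, {p28, p29, p30} × {x97}, {p28, p29} × {x96, x97}, {p29, p30} × {x96, x97}, {p28, p29, p30} × {x96, x97}}; |τ_{X×Y}| = 25.

Enumerate products U × V with U ∈ τ_X, V ∈ τ_Y (deduplicated):
  ∅ × ∅ = {} (∅)
  {p29} × {x96} = {(p29,x96)}
  {p29} × {x97} = {(p29,x97)}
  {p28, p29} × {x96} = {(p28,x96), (p29,x96)}
  {p28, p29} × {x97} = {(p28,x97), (p29,x97)}
  {p29} × {x96, x97} = {(p29,x96), (p29,x97)}
  {p29, p30} × {x96} = {(p29,x96), (p30,x96)}
  {p29, p30} × {x97} = {(p29,x97), (p30,x97)}
  {p28, p29, p30} × {x96} = {(p28,x96), (p29,x96), (p30,x96)}
  {p28, p29, p30} × {x97} = {(p28,x97), (p29,x97), (p30,x97)}
  {p28, p29} × {x96, x97} = {(p28,x96), (p28,x97), (p29,x96), (p29,x97)}
  {p29, p30} × {x96, x97} = {(p29,x96), (p29,x97), (p30,x96), (p30,x97)}
  {p28, p29, p30} × {x96, x97} = {(p28,x96), (p28,x97), (p29,x96), (p29,x97), (p30,x96), (p30,x97)}
These 13 distinct sets form the basis B.
Close under arbitrary unions to get τ_{X×Y}; counting gives |τ_{X×Y}| = 25.


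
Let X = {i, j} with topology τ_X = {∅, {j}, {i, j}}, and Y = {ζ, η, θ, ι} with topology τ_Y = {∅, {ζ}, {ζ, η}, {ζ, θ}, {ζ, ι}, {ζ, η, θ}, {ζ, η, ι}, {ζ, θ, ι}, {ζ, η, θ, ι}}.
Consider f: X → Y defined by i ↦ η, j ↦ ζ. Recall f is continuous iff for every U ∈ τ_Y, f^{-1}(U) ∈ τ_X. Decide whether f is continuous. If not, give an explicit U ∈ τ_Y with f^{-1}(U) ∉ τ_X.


f IS continuous.

Compute f^{-1}(U) for each U ∈ τ_Y:
  U = ∅: f^{-1}(U) = ∅ ∈ τ_X ✓.
  U = {ζ}: f^{-1}(U) = {j} ∈ τ_X ✓.
  U = {ζ, η}: f^{-1}(U) = {i, j} ∈ τ_X ✓.
  U = {ζ, θ}: f^{-1}(U) = {j} ∈ τ_X ✓.
  U = {ζ, ι}: f^{-1}(U) = {j} ∈ τ_X ✓.
  U = {ζ, η, θ}: f^{-1}(U) = {i, j} ∈ τ_X ✓.
  U = {ζ, η, ι}: f^{-1}(U) = {i, j} ∈ τ_X ✓.
  U = {ζ, θ, ι}: f^{-1}(U) = {j} ∈ τ_X ✓.
  U = {ζ, η, θ, ι}: f^{-1}(U) = {i, j} ∈ τ_X ✓.
Every preimage lies in τ_X, so f IS continuous.


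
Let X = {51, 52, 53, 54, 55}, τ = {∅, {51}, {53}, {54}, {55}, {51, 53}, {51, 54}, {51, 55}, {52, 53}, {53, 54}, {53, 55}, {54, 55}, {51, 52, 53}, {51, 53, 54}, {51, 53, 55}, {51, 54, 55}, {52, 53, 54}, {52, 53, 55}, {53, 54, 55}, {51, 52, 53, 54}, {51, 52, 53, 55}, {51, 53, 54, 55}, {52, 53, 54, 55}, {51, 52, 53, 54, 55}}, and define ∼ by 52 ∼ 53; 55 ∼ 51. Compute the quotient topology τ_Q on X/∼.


X/∼ = {[51=55], [52=53], [54]}; |τ_Q| = 8.

Equivalence classes: [51=55], [52=53], [54].
Quotient map π: X → X/∼ sends 51 ↦ [51=55], 52 ↦ [52=53], 53 ↦ [52=53], 54 ↦ [54], 55 ↦ [51=55].
For each subset V ⊆ X/∼, compute π^{-1}(V) ⊆ X and check whether π^{-1}(V) ∈ τ. V is open in τ_Q iff π^{-1}(V) ∈ τ.
  V = {}: π^{-1}(V) = ∅ ∈ τ ✓.
  V = {[51=55]}: π^{-1}(V) = {51, 55} ∈ τ ✓.
  V = {[52=53]}: π^{-1}(V) = {52, 53} ∈ τ ✓.
  V = {[51=55], [52=53]}: π^{-1}(V) = {51, 52, 53, 55} ∈ τ ✓.
  V = {[54]}: π^{-1}(V) = {54} ∈ τ ✓.
  V = {[51=55], [54]}: π^{-1}(V) = {51, 54, 55} ∈ τ ✓.
  V = {[52=53], [54]}: π^{-1}(V) = {52, 53, 54} ∈ τ ✓.
  V = {[51=55], [52=53], [54]}: π^{-1}(V) = {51, 52, 53, 54, 55} ∈ τ ✓.
Open sets in the quotient: τ_Q = {{}, {[51=55]}, {[52=53]}, {[51=55], [52=53]}, {[54]}, {[51=55], [54]}, {[52=53], [54]}, {[51=55], [52=53], [54]}} (8 elements).


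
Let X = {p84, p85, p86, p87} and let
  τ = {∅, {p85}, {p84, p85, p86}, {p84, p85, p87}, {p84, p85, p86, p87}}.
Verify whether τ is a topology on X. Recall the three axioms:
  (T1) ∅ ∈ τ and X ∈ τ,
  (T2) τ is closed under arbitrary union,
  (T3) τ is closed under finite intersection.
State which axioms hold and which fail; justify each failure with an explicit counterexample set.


τ is NOT a topology on X.

Axiom (T1): ∅ ∈ τ? Yes; X ∈ τ? Yes.
Axiom (T2/T3): check pairwise unions and intersections of members of τ.
Counterexample for (T3): {p84, p85, p86} ∩ {p84, p85, p87} = {p84, p85} ∉ τ. Therefore τ is NOT a topology.


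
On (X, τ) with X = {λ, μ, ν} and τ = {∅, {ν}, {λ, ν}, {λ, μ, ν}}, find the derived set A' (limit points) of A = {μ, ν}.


A' = {λ, μ}

For each x ∈ X, list the open sets U ∈ τ with x ∈ U, then check whether U ∩ (A ∖ {x}) ≠ ∅ for every such U.
  x = λ: opens ∋ x are {λ, ν}, {λ, μ, ν}; each meets A ∖ {λ}, so x IS a limit point.
  x = μ: opens ∋ x are {λ, μ, ν}; each meets A ∖ {μ}, so x IS a limit point.
  x = ν: open {ν} ∋ x has {ν} ∩ (A ∖ {ν}) = ∅, so x is NOT a limit point.
Collecting: A' = {λ, μ}.


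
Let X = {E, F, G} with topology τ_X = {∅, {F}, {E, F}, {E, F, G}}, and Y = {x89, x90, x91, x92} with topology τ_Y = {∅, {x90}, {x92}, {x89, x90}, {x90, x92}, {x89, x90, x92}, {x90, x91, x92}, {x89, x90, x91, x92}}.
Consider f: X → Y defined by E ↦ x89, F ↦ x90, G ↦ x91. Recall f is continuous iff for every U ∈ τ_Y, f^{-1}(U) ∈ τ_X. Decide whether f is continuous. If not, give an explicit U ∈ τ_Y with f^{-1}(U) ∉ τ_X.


f is NOT continuous.

Compute f^{-1}(U) for each U ∈ τ_Y:
  U = ∅: f^{-1}(U) = ∅ ∈ τ_X ✓.
  U = {x90}: f^{-1}(U) = {F} ∈ τ_X ✓.
  U = {x92}: f^{-1}(U) = ∅ ∈ τ_X ✓.
  U = {x89, x90}: f^{-1}(U) = {E, F} ∈ τ_X ✓.
  U = {x90, x92}: f^{-1}(U) = {F} ∈ τ_X ✓.
  U = {x89, x90, x92}: f^{-1}(U) = {E, F} ∈ τ_X ✓.
  U = {x90, x91, x92}: f^{-1}(U) = {F, G} ∉ τ_X ✗.
  U = {x89, x90, x91, x92}: f^{-1}(U) = {E, F, G} ∈ τ_X ✓.
Found U = {x90, x91, x92} with f^{-1}(U) = {F, G} not in τ_X. Therefore f is NOT continuous.


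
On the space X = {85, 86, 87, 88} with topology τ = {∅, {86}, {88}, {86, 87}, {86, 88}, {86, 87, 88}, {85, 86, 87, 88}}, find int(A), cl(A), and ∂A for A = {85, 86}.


int(A) = {86}, cl(A) = {85, 86, 87}, ∂A = {85, 87}.

Closed sets in (X, τ) are complements of opens:
  closed(X, τ) = {∅, {85}, {85, 87}, {85, 88}, {85, 86, 87}, {85, 87, 88}, {85, 86, 87, 88}}.
int(A) = ⋃ {U ∈ τ : U ⊆ A}. Opens contained in A: ∅, {86}.
Taking the union of these: int(A) = {86}.
cl(A) = ⋂ {C closed : A ⊆ C}. Closed sets containing A: {85, 86, 87}, {85, 86, 87, 88}.
Intersecting these: cl(A) = {85, 86, 87}.
∂A = cl(A) ∖ int(A) = {85, 86, 87} ∖ {86} = {85, 87}.


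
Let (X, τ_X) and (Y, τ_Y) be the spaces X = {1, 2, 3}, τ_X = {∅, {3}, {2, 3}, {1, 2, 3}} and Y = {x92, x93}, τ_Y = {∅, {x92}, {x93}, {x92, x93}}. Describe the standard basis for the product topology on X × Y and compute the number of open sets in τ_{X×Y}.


Basis B = {∅ × ∅, {3} × {x92}, {3} × {x93}, {2, 3} × {x92}, {2, 3} × {x93}, {3} × {x92, x93}, {1, 2, 3} × {x92}, {1, 2, 3} × {x93}, {2, 3} × {x92, x93}, {1, 2, 3} × {x92, x93}}; |τ_{X×Y}| = 16.

Enumerate products U × V with U ∈ τ_X, V ∈ τ_Y (deduplicated):
  ∅ × ∅ = {} (∅)
  {3} × {x92} = {(3,x92)}
  {3} × {x93} = {(3,x93)}
  {2, 3} × {x92} = {(2,x92), (3,x92)}
  {2, 3} × {x93} = {(2,x93), (3,x93)}
  {3} × {x92, x93} = {(3,x92), (3,x93)}
  {1, 2, 3} × {x92} = {(1,x92), (2,x92), (3,x92)}
  {1, 2, 3} × {x93} = {(1,x93), (2,x93), (3,x93)}
  {2, 3} × {x92, x93} = {(2,x92), (2,x93), (3,x92), (3,x93)}
  {1, 2, 3} × {x92, x93} = {(1,x92), (1,x93), (2,x92), (2,x93), (3,x92), (3,x93)}
These 10 distinct sets form the basis B.
Close under arbitrary unions to get τ_{X×Y}; counting gives |τ_{X×Y}| = 16.


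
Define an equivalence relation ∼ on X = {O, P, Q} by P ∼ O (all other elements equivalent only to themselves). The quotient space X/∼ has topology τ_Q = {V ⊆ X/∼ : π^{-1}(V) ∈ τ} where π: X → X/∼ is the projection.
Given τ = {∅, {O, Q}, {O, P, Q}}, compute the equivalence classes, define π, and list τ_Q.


X/∼ = {[O=P], [Q]}; |τ_Q| = 2.

Equivalence classes: [O=P], [Q].
Quotient map π: X → X/∼ sends O ↦ [O=P], P ↦ [O=P], Q ↦ [Q].
For each subset V ⊆ X/∼, compute π^{-1}(V) ⊆ X and check whether π^{-1}(V) ∈ τ. V is open in τ_Q iff π^{-1}(V) ∈ τ.
  V = {}: π^{-1}(V) = ∅ ∈ τ ✓.
  V = {[O=P]}: π^{-1}(V) = {O, P} ∉ τ ✗.
  V = {[Q]}: π^{-1}(V) = {Q} ∉ τ ✗.
  V = {[O=P], [Q]}: π^{-1}(V) = {O, P, Q} ∈ τ ✓.
Open sets in the quotient: τ_Q = {{}, {[O=P], [Q]}} (2 elements).


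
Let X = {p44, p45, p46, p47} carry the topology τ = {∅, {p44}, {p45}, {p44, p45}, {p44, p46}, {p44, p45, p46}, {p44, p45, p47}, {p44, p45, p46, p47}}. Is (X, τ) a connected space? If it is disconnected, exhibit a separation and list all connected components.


(X, τ) is connected.

Find clopen sets (U ∈ τ with X ∖ U ∈ τ):
  U = ∅, X ∖ U = {p44, p45, p46, p47} — both open, so U is clopen.
  U = {p44, p45, p46, p47}, X ∖ U = ∅ — both open, so U is clopen.
Only trivial clopens (∅ and X) exist, so (X, τ) is connected.
Compute connected components by grouping points that agree on all clopens:
  component: {p44, p45, p46, p47}


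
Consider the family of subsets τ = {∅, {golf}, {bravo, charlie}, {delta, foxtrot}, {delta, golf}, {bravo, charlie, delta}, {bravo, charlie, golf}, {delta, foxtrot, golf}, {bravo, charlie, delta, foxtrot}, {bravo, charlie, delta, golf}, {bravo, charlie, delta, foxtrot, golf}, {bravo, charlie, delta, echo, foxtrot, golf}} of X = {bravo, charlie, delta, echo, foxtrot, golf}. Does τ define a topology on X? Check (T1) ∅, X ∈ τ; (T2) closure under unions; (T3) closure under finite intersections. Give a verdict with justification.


τ is NOT a topology on X.

Axiom (T1): ∅ ∈ τ? Yes; X ∈ τ? Yes.
Axiom (T2/T3): check pairwise unions and intersections of members of τ.
Counterexample for (T3): {delta, foxtrot} ∩ {delta, golf} = {delta} ∉ τ. Therefore τ is NOT a topology.


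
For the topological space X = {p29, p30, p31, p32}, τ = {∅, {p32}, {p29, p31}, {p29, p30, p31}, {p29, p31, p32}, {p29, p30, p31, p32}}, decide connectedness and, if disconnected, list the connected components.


(X, τ) is disconnected; components = [{p32}, {p29, p30, p31}].

Find clopen sets (U ∈ τ with X ∖ U ∈ τ):
  U = ∅, X ∖ U = {p29, p30, p31, p32} — both open, so U is clopen.
  U = {p32}, X ∖ U = {p29, p30, p31} — both open, so U is clopen.
  U = {p29, p30, p31}, X ∖ U = {p32} — both open, so U is clopen.
  U = {p29, p30, p31, p32}, X ∖ U = ∅ — both open, so U is clopen.
Nontrivial clopen(s) exist: e.g. {p32}. So (X, τ) is disconnected.
Compute connected components by grouping points that agree on all clopens:
  component: {p32}
  component: {p29, p30, p31}


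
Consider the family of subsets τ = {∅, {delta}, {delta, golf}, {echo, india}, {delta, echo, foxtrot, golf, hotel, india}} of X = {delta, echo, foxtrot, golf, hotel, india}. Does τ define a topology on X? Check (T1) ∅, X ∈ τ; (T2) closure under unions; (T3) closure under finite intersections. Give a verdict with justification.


τ is NOT a topology on X.

Axiom (T1): ∅ ∈ τ? Yes; X ∈ τ? Yes.
Axiom (T2/T3): check pairwise unions and intersections of members of τ.
Counterexample for (T2): {delta} ∪ {echo, india} = {delta, echo, india} ∉ τ. Therefore τ is NOT a topology.


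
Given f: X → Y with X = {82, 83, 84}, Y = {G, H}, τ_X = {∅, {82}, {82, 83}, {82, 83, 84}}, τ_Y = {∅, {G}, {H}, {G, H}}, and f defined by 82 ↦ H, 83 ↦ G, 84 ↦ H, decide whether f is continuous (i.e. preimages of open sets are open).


f is NOT continuous.

Compute f^{-1}(U) for each U ∈ τ_Y:
  U = ∅: f^{-1}(U) = ∅ ∈ τ_X ✓.
  U = {G}: f^{-1}(U) = {83} ∉ τ_X ✗.
  U = {H}: f^{-1}(U) = {82, 84} ∉ τ_X ✗.
  U = {G, H}: f^{-1}(U) = {82, 83, 84} ∈ τ_X ✓.
Found U = {G} with f^{-1}(U) = {83} not in τ_X. Therefore f is NOT continuous.


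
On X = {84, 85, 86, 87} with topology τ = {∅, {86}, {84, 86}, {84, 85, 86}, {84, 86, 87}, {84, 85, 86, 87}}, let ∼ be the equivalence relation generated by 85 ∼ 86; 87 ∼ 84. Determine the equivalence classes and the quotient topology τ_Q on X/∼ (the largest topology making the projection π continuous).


X/∼ = {[84=87], [85=86]}; |τ_Q| = 2.

Equivalence classes: [84=87], [85=86].
Quotient map π: X → X/∼ sends 84 ↦ [84=87], 85 ↦ [85=86], 86 ↦ [85=86], 87 ↦ [84=87].
For each subset V ⊆ X/∼, compute π^{-1}(V) ⊆ X and check whether π^{-1}(V) ∈ τ. V is open in τ_Q iff π^{-1}(V) ∈ τ.
  V = {}: π^{-1}(V) = ∅ ∈ τ ✓.
  V = {[84=87]}: π^{-1}(V) = {84, 87} ∉ τ ✗.
  V = {[85=86]}: π^{-1}(V) = {85, 86} ∉ τ ✗.
  V = {[84=87], [85=86]}: π^{-1}(V) = {84, 85, 86, 87} ∈ τ ✓.
Open sets in the quotient: τ_Q = {{}, {[84=87], [85=86]}} (2 elements).


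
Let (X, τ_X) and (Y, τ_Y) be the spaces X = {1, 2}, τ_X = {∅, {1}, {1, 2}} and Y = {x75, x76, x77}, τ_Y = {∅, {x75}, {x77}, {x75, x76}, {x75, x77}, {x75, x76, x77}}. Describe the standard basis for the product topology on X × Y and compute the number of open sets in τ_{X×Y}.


Basis B = {∅ × ∅, {1} × {x75}, {1} × {x77}, {1} × {x75, x76}, {1} × {x75, x77}, {1, 2} × {x75}, {1, 2} × {x77}, {1} × {x75, x76, x77}, {1, 2} × {x75, x76}, {1, 2} × {x75, x77}, {1, 2} × {x75, x76, x77}}; |τ_{X×Y}| = 18.

Enumerate products U × V with U ∈ τ_X, V ∈ τ_Y (deduplicated):
  ∅ × ∅ = {} (∅)
  {1} × {x75} = {(1,x75)}
  {1} × {x77} = {(1,x77)}
  {1} × {x75, x76} = {(1,x75), (1,x76)}
  {1} × {x75, x77} = {(1,x75), (1,x77)}
  {1, 2} × {x75} = {(1,x75), (2,x75)}
  {1, 2} × {x77} = {(1,x77), (2,x77)}
  {1} × {x75, x76, x77} = {(1,x75), (1,x76), (1,x77)}
  {1, 2} × {x75, x76} = {(1,x75), (1,x76), (2,x75), (2,x76)}
  {1, 2} × {x75, x77} = {(1,x75), (1,x77), (2,x75), (2,x77)}
  {1, 2} × {x75, x76, x77} = {(1,x75), (1,x76), (1,x77), (2,x75), (2,x76), (2,x77)}
These 11 distinct sets form the basis B.
Close under arbitrary unions to get τ_{X×Y}; counting gives |τ_{X×Y}| = 18.


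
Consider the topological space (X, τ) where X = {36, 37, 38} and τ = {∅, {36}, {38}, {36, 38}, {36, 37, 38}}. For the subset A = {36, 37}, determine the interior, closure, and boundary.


int(A) = {36}, cl(A) = {36, 37}, ∂A = {37}.

Closed sets in (X, τ) are complements of opens:
  closed(X, τ) = {∅, {37}, {36, 37}, {37, 38}, {36, 37, 38}}.
int(A) = ⋃ {U ∈ τ : U ⊆ A}. Opens contained in A: ∅, {36}.
Taking the union of these: int(A) = {36}.
cl(A) = ⋂ {C closed : A ⊆ C}. Closed sets containing A: {36, 37}, {36, 37, 38}.
Intersecting these: cl(A) = {36, 37}.
∂A = cl(A) ∖ int(A) = {36, 37} ∖ {36} = {37}.


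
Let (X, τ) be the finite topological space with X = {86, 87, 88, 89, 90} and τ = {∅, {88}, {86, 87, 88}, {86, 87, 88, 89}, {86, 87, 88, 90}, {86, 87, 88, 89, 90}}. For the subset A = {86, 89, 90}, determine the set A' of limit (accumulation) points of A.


A' = {87, 89, 90}

For each x ∈ X, list the open sets U ∈ τ with x ∈ U, then check whether U ∩ (A ∖ {x}) ≠ ∅ for every such U.
  x = 86: open {86, 87, 88} ∋ x has {86, 87, 88} ∩ (A ∖ {86}) = ∅, so x is NOT a limit point.
  x = 87: opens ∋ x are {86, 87, 88}, {86, 87, 88, 89}, {86, 87, 88, 90}, {86, 87, 88, 89, 90}; each meets A ∖ {87}, so x IS a limit point.
  x = 88: open {88} ∋ x has {88} ∩ (A ∖ {88}) = ∅, so x is NOT a limit point.
  x = 89: opens ∋ x are {86, 87, 88, 89}, {86, 87, 88, 89, 90}; each meets A ∖ {89}, so x IS a limit point.
  x = 90: opens ∋ x are {86, 87, 88, 90}, {86, 87, 88, 89, 90}; each meets A ∖ {90}, so x IS a limit point.
Collecting: A' = {87, 89, 90}.


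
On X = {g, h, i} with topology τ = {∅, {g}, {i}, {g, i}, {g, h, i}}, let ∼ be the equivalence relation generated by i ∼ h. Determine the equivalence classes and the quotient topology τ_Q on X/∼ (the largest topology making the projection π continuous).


X/∼ = {[g], [h=i]}; |τ_Q| = 3.

Equivalence classes: [g], [h=i].
Quotient map π: X → X/∼ sends g ↦ [g], h ↦ [h=i], i ↦ [h=i].
For each subset V ⊆ X/∼, compute π^{-1}(V) ⊆ X and check whether π^{-1}(V) ∈ τ. V is open in τ_Q iff π^{-1}(V) ∈ τ.
  V = {}: π^{-1}(V) = ∅ ∈ τ ✓.
  V = {[g]}: π^{-1}(V) = {g} ∈ τ ✓.
  V = {[h=i]}: π^{-1}(V) = {h, i} ∉ τ ✗.
  V = {[g], [h=i]}: π^{-1}(V) = {g, h, i} ∈ τ ✓.
Open sets in the quotient: τ_Q = {{}, {[g]}, {[g], [h=i]}} (3 elements).


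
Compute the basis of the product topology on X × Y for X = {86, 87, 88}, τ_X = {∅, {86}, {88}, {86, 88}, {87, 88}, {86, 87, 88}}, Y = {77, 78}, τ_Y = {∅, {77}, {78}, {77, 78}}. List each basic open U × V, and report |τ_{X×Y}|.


Basis B = {∅ × ∅, {86} × {77}, {86} × {78}, {88} × {77}, {88} × {78}, {86} × {77, 78}, {86, 88} × {77}, {86, 88} × {78}, {87, 88} × {77}, {87, 88} × {78}, {88} × {77, 78}, {86, 87, 88} × {77}, {86, 87, 88} × {78}, {86, 88} × {77, 78}, {87, 88} × {77, 78}, {86, 87, 88} × {77, 78}}; |τ_{X×Y}| = 36.

Enumerate products U × V with U ∈ τ_X, V ∈ τ_Y (deduplicated):
  ∅ × ∅ = {} (∅)
  {86} × {77} = {(86,77)}
  {86} × {78} = {(86,78)}
  {88} × {77} = {(88,77)}
  {88} × {78} = {(88,78)}
  {86} × {77, 78} = {(86,77), (86,78)}
  {86, 88} × {77} = {(86,77), (88,77)}
  {86, 88} × {78} = {(86,78), (88,78)}
  {87, 88} × {77} = {(87,77), (88,77)}
  {87, 88} × {78} = {(87,78), (88,78)}
  {88} × {77, 78} = {(88,77), (88,78)}
  {86, 87, 88} × {77} = {(86,77), (87,77), (88,77)}
  {86, 87, 88} × {78} = {(86,78), (87,78), (88,78)}
  {86, 88} × {77, 78} = {(86,77), (86,78), (88,77), (88,78)}
  {87, 88} × {77, 78} = {(87,77), (87,78), (88,77), (88,78)}
  {86, 87, 88} × {77, 78} = {(86,77), (86,78), (87,77), (87,78), (88,77), (88,78)}
These 16 distinct sets form the basis B.
Close under arbitrary unions to get τ_{X×Y}; counting gives |τ_{X×Y}| = 36.


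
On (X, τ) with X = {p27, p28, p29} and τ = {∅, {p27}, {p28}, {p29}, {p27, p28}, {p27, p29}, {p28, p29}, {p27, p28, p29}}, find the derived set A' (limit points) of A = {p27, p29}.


A' = ∅

For each x ∈ X, list the open sets U ∈ τ with x ∈ U, then check whether U ∩ (A ∖ {x}) ≠ ∅ for every such U.
  x = p27: open {p27} ∋ x has {p27} ∩ (A ∖ {p27}) = ∅, so x is NOT a limit point.
  x = p28: open {p28} ∋ x has {p28} ∩ (A ∖ {p28}) = ∅, so x is NOT a limit point.
  x = p29: open {p29} ∋ x has {p29} ∩ (A ∖ {p29}) = ∅, so x is NOT a limit point.
Collecting: A' = ∅.


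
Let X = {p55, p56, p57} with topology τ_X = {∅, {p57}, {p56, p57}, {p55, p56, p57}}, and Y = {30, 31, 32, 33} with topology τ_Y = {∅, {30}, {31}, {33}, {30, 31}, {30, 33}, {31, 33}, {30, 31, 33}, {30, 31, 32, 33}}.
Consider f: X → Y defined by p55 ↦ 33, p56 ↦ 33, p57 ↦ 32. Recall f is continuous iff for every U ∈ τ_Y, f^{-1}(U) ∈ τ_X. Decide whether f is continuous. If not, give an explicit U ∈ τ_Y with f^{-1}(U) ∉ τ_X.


f is NOT continuous.

Compute f^{-1}(U) for each U ∈ τ_Y:
  U = ∅: f^{-1}(U) = ∅ ∈ τ_X ✓.
  U = {30}: f^{-1}(U) = ∅ ∈ τ_X ✓.
  U = {31}: f^{-1}(U) = ∅ ∈ τ_X ✓.
  U = {33}: f^{-1}(U) = {p55, p56} ∉ τ_X ✗.
  U = {30, 31}: f^{-1}(U) = ∅ ∈ τ_X ✓.
  U = {30, 33}: f^{-1}(U) = {p55, p56} ∉ τ_X ✗.
  U = {31, 33}: f^{-1}(U) = {p55, p56} ∉ τ_X ✗.
  U = {30, 31, 33}: f^{-1}(U) = {p55, p56} ∉ τ_X ✗.
  U = {30, 31, 32, 33}: f^{-1}(U) = {p55, p56, p57} ∈ τ_X ✓.
Found U = {33} with f^{-1}(U) = {p55, p56} not in τ_X. Therefore f is NOT continuous.


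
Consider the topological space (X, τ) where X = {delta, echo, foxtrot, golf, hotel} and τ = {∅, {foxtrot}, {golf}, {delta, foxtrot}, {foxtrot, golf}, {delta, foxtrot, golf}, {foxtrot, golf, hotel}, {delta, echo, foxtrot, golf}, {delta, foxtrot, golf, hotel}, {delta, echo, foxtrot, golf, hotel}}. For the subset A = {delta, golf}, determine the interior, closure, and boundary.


int(A) = {golf}, cl(A) = {delta, echo, golf, hotel}, ∂A = {delta, echo, hotel}.

Closed sets in (X, τ) are complements of opens:
  closed(X, τ) = {∅, {echo}, {hotel}, {delta, echo}, {echo, hotel}, {delta, echo, hotel}, {echo, golf, hotel}, {delta, echo, foxtrot, hotel}, {delta, echo, golf, hotel}, {delta, echo, foxtrot, golf, hotel}}.
int(A) = ⋃ {U ∈ τ : U ⊆ A}. Opens contained in A: ∅, {golf}.
Taking the union of these: int(A) = {golf}.
cl(A) = ⋂ {C closed : A ⊆ C}. Closed sets containing A: {delta, echo, golf, hotel}, {delta, echo, foxtrot, golf, hotel}.
Intersecting these: cl(A) = {delta, echo, golf, hotel}.
∂A = cl(A) ∖ int(A) = {delta, echo, golf, hotel} ∖ {golf} = {delta, echo, hotel}.


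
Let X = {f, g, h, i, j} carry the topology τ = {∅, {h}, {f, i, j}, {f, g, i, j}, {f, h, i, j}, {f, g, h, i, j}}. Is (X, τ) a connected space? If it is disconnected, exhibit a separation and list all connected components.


(X, τ) is disconnected; components = [{h}, {f, g, i, j}].

Find clopen sets (U ∈ τ with X ∖ U ∈ τ):
  U = ∅, X ∖ U = {f, g, h, i, j} — both open, so U is clopen.
  U = {h}, X ∖ U = {f, g, i, j} — both open, so U is clopen.
  U = {f, g, i, j}, X ∖ U = {h} — both open, so U is clopen.
  U = {f, g, h, i, j}, X ∖ U = ∅ — both open, so U is clopen.
Nontrivial clopen(s) exist: e.g. {f, g, i, j}. So (X, τ) is disconnected.
Compute connected components by grouping points that agree on all clopens:
  component: {h}
  component: {f, g, i, j}


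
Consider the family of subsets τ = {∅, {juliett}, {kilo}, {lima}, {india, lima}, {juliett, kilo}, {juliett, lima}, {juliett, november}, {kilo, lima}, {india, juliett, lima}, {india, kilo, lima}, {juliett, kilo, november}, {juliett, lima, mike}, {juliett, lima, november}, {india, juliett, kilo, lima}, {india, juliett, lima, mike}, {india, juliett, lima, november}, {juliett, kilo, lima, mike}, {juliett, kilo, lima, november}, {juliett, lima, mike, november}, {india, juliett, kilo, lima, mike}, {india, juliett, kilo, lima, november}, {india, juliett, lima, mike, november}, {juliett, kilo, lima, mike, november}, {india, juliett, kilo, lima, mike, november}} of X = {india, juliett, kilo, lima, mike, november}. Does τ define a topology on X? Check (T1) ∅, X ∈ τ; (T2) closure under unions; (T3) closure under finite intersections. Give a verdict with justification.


τ is NOT a topology on X.

Axiom (T1): ∅ ∈ τ? Yes; X ∈ τ? Yes.
Axiom (T2/T3): check pairwise unions and intersections of members of τ.
Counterexample for (T2): {juliett} ∪ {kilo, lima} = {juliett, kilo, lima} ∉ τ. Therefore τ is NOT a topology.


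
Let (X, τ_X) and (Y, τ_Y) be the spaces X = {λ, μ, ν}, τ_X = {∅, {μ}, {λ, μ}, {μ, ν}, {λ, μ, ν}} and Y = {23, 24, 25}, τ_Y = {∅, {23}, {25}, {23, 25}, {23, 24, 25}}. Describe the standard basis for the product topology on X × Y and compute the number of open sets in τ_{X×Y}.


Basis B = {∅ × ∅, {μ} × {23}, {μ} × {25}, {λ, μ} × {23}, {λ, μ} × {25}, {μ} × {23, 25}, {μ, ν} × {23}, {μ, ν} × {25}, {λ, μ, ν} × {23}, {λ, μ, ν} × {25}, {μ} × {23, 24, 25}, {λ, μ} × {23, 25}, {μ, ν} × {23, 25}, {λ, μ} × {23, 24, 25}, {λ, μ, ν} × {23, 25}, {μ, ν} × {23, 24, 25}, {λ, μ, ν} × {23, 24, 25}}; |τ_{X×Y}| = 50.

Enumerate products U × V with U ∈ τ_X, V ∈ τ_Y (deduplicated):
  ∅ × ∅ = {} (∅)
  {μ} × {23} = {(μ,23)}
  {μ} × {25} = {(μ,25)}
  {λ, μ} × {23} = {(λ,23), (μ,23)}
  {λ, μ} × {25} = {(λ,25), (μ,25)}
  {μ} × {23, 25} = {(μ,23), (μ,25)}
  {μ, ν} × {23} = {(μ,23), (ν,23)}
  {μ, ν} × {25} = {(μ,25), (ν,25)}
  {λ, μ, ν} × {23} = {(λ,23), (μ,23), (ν,23)}
  {λ, μ, ν} × {25} = {(λ,25), (μ,25), (ν,25)}
  {μ} × {23, 24, 25} = {(μ,23), (μ,24), (μ,25)}
  {λ, μ} × {23, 25} = {(λ,23), (λ,25), (μ,23), (μ,25)}
  {μ, ν} × {23, 25} = {(μ,23), (μ,25), (ν,23), (ν,25)}
  {λ, μ} × {23, 24, 25} = {(λ,23), (λ,24), (λ,25), (μ,23), (μ,24), (μ,25)}
  {λ, μ, ν} × {23, 25} = {(λ,23), (λ,25), (μ,23), (μ,25), (ν,23), (ν,25)}
  {μ, ν} × {23, 24, 25} = {(μ,23), (μ,24), (μ,25), (ν,23), (ν,24), (ν,25)}
  {λ, μ, ν} × {23, 24, 25} = {(λ,23), (λ,24), (λ,25), (μ,23), (μ,24), (μ,25), (ν,23), (ν,24), (ν,25)}
These 17 distinct sets form the basis B.
Close under arbitrary unions to get τ_{X×Y}; counting gives |τ_{X×Y}| = 50.
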